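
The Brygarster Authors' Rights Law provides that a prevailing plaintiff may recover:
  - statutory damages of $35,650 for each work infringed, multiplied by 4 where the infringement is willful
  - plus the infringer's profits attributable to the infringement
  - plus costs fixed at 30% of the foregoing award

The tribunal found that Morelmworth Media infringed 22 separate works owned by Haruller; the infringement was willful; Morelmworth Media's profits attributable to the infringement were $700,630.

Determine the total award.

Award: $4,989,179

Statutory damages: 22 × $35,650 = $784,300
Multiplied by 4: 4 × $784,300 = $3,137,200
Combined award: $3,137,200 + $700,630 = $3,837,830
Costs: 30% of $3,837,830 = $1,151,349
Award plus costs: $3,837,830 + $1,151,349 = $4,989,179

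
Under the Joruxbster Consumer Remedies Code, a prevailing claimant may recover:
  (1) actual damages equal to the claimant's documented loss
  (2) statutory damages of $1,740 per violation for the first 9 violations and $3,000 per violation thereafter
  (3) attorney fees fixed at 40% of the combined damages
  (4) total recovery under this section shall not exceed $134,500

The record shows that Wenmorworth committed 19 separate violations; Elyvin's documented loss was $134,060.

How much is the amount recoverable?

First 9 violations: 9 × $1,740 = $15,660
Remaining violations: (19 − 9) × $3,000 = $30,000
Statutory damages: $15,660 + $30,000 = $45,660
Combined damages: $134,060 + $45,660 = $179,720
Attorney fees: 40% of $179,720 = $71,888
Total before cap: $179,720 + $71,888 = $251,608
Cap at $134,500: $251,608 exceeds the cap → $134,500

$134,500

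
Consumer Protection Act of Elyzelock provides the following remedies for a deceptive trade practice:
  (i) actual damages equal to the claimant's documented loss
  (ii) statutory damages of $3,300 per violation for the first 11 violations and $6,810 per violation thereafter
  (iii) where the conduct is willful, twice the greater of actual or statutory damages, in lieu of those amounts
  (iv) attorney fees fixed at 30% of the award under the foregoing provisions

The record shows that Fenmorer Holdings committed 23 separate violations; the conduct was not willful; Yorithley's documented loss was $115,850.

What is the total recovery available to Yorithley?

First 11 violations: 11 × $3,300 = $36,300
Remaining violations: (23 − 11) × $6,810 = $81,720
Statutory damages: $36,300 + $81,720 = $118,020
Conduct not willful: the in-lieu enhancement does not apply.
Actual plus statutory damages: $115,850 + $118,020 = $233,870
Attorney fees: 30% of $233,870 = $70,161
Total recovery: $233,870 + $70,161 = $304,031

Total recovery: $304,031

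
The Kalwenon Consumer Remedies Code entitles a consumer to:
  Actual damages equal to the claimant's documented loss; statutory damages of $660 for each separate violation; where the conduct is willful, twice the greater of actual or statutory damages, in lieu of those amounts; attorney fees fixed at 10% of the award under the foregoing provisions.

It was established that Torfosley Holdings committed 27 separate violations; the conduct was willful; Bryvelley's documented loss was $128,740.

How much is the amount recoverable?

Statutory damages: 27 × $660 = $17,820
Greater of actual damages ($128,740) or statutory damages ($17,820): $128,740
Doubled: 2 × $128,740 = $257,480
Attorney fees: 10% of $257,480 = $25,748
Total recovery: $257,480 + $25,748 = $283,228

$283,228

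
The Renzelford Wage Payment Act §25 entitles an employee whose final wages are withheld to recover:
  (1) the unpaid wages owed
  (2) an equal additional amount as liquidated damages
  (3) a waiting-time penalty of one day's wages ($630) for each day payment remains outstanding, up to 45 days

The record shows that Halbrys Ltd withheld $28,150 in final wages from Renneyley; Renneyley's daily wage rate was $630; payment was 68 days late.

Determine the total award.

$84,650

Liquidated damages (equal amount): $28,150
Penalty days: min(68, 45) = 45
Waiting-time penalty: 45 × $630 = $28,350
Total award: $28,150 + $28,150 + $28,350 = $84,650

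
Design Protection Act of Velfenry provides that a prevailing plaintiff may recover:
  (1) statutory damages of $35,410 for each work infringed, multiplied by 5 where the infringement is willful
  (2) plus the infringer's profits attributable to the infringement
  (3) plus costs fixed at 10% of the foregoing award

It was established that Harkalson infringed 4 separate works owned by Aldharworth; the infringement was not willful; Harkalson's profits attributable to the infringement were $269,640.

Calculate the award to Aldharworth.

$452,408

Statutory damages: 4 × $35,410 = $141,640
Infringement not willful: no ×5 enhancement.
Combined award: $141,640 + $269,640 = $411,280
Costs: 10% of $411,280 = $41,128
Award plus costs: $411,280 + $41,128 = $452,408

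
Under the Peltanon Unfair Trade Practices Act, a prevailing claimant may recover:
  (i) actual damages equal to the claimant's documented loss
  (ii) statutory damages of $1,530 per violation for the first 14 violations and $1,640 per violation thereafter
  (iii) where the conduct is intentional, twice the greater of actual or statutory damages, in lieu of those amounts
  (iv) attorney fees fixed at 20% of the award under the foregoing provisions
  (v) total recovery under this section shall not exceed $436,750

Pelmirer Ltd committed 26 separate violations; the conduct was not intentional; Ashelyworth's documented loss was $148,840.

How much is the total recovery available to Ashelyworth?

$227,928

First 14 violations: 14 × $1,530 = $21,420
Remaining violations: (26 − 14) × $1,640 = $19,680
Statutory damages: $21,420 + $19,680 = $41,100
Conduct not intentional: the in-lieu enhancement does not apply.
Actual plus statutory damages: $148,840 + $41,100 = $189,940
Attorney fees: 20% of $189,940 = $37,988
Total before cap: $189,940 + $37,988 = $227,928
Cap at $436,750: $227,928 is within the cap, no reduction.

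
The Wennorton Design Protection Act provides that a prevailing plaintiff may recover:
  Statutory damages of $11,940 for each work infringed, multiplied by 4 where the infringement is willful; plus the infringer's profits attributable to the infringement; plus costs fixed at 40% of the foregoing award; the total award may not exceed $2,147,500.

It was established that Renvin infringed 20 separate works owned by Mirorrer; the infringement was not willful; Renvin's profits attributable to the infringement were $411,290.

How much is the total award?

$910,126

Statutory damages: 20 × $11,940 = $238,800
Infringement not willful: no ×4 enhancement.
Combined award: $238,800 + $411,290 = $650,090
Costs: 40% of $650,090 = $260,036
Award plus costs: $650,090 + $260,036 = $910,126
Cap at $2,147,500: $910,126 is within the cap, no reduction.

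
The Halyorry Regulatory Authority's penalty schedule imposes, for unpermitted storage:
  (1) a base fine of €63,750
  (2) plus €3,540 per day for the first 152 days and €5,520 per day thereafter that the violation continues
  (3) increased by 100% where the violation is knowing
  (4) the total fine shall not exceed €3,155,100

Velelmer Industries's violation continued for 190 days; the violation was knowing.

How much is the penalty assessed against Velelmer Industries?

€1,623,180

First 152 days: 152 × €3,540 = €538,080
Remaining days: (190 − 152) × €5,520 = €209,760
Per-day component: €538,080 + €209,760 = €747,840
Base plus per-day: €63,750 + €747,840 = €811,590
Enhancement: 100% of €811,590 = €811,590
Enhanced fine: €811,590 + €811,590 = €1,623,180
Cap at €3,155,100: €1,623,180 is within the cap, no reduction.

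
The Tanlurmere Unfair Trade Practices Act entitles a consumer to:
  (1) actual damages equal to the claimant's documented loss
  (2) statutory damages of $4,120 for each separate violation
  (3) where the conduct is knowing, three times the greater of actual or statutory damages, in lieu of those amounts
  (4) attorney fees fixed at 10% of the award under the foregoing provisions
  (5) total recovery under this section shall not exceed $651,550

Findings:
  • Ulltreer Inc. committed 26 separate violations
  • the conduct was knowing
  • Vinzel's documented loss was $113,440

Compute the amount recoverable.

Statutory damages: 26 × $4,120 = $107,120
Greater of actual damages ($113,440) or statutory damages ($107,120): $113,440
Trebled: 3 × $113,440 = $340,320
Attorney fees: 10% of $340,320 = $34,032
Total before cap: $340,320 + $34,032 = $374,352
Cap at $651,550: $374,352 is within the cap, no reduction.

Total recovery: $374,352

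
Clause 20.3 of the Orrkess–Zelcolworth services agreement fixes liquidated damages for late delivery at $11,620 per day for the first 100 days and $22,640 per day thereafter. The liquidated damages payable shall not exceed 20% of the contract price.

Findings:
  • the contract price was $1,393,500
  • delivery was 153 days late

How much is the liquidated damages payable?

$278,700

First 100 days: 100 × $11,620 = $1,162,000
Remaining days: (153 − 100) × $22,640 = $1,199,920
Accrued per-day damages: $1,162,000 + $1,199,920 = $2,361,920
Cap: 20% of $1,393,500 = $278,700
Cap at $278,700: $2,361,920 exceeds the cap → $278,700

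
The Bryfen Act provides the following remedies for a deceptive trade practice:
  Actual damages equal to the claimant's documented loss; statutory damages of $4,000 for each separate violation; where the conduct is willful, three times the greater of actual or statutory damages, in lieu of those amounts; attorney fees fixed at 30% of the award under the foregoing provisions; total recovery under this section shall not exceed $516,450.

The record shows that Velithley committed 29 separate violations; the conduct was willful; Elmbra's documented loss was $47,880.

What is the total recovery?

$452,400

Statutory damages: 29 × $4,000 = $116,000
Greater of actual damages ($47,880) or statutory damages ($116,000): $116,000
Trebled: 3 × $116,000 = $348,000
Attorney fees: 30% of $348,000 = $104,400
Total before cap: $348,000 + $104,400 = $452,400
Cap at $516,450: $452,400 is within the cap, no reduction.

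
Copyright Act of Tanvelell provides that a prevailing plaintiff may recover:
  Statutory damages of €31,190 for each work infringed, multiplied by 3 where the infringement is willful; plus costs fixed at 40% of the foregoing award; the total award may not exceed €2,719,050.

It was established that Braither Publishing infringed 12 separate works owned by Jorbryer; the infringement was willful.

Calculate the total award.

Statutory damages: 12 × €31,190 = €374,280
Trebled: 3 × €374,280 = €1,122,840
Costs: 40% of €1,122,840 = €449,136
Award plus costs: €1,122,840 + €449,136 = €1,571,976
Cap at €2,719,050: €1,571,976 is within the cap, no reduction.

€1,571,976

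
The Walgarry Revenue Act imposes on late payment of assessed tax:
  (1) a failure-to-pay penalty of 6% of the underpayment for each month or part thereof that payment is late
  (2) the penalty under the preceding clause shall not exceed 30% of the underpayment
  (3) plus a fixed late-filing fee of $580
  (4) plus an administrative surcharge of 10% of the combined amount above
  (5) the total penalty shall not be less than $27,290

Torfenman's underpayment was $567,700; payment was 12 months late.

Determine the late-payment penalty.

$187,979

Accrued rate: 6% × 12 = 72%, capped at 30% → 30%
Failure-to-pay penalty: 30% of $567,700 = $170,310
Penalty before surcharge: $170,310 + $580 = $170,890
Administrative surcharge: 10% of $170,890 = $17,089
Total penalty: $170,890 + $17,089 = $187,979
Minimum $27,290: $187,979 meets the minimum, no increase.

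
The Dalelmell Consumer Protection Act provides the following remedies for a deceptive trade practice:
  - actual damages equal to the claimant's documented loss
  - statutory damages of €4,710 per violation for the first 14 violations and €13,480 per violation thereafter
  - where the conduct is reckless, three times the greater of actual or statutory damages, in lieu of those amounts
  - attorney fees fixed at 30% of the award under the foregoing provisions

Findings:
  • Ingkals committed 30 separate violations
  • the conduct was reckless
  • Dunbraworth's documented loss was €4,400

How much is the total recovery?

First 14 violations: 14 × €4,710 = €65,940
Remaining violations: (30 − 14) × €13,480 = €215,680
Statutory damages: €65,940 + €215,680 = €281,620
Greater of actual damages (€4,400) or statutory damages (€281,620): €281,620
Trebled: 3 × €281,620 = €844,860
Attorney fees: 30% of €844,860 = €253,458
Total recovery: €844,860 + €253,458 = €1,098,318

Total recovery: €1,098,318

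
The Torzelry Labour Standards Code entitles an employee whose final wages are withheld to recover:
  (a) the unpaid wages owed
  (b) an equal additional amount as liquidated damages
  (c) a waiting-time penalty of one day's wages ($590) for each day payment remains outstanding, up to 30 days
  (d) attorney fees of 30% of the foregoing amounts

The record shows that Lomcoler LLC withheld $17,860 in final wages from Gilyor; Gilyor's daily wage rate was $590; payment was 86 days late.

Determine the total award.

$69,446

Liquidated damages (equal amount): $17,860
Penalty days: min(86, 30) = 30
Waiting-time penalty: 30 × $590 = $17,700
Subtotal: $17,860 + $17,860 + $17,700 = $53,420
Attorney fees: 30% of $53,420 = $16,026
Total award: $53,420 + $16,026 = $69,446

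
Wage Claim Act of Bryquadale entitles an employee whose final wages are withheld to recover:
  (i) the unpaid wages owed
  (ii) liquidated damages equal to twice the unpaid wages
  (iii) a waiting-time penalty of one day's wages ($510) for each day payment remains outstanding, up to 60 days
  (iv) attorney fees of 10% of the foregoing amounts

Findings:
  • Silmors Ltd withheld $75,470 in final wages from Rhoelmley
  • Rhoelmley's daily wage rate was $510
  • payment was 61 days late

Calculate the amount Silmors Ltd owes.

Total award: $282,711

Doubled: 2 × $75,470 = $150,940
Penalty days: min(61, 60) = 60
Waiting-time penalty: 60 × $510 = $30,600
Subtotal: $75,470 + $150,940 + $30,600 = $257,010
Attorney fees: 10% of $257,010 = $25,701
Total award: $257,010 + $25,701 = $282,711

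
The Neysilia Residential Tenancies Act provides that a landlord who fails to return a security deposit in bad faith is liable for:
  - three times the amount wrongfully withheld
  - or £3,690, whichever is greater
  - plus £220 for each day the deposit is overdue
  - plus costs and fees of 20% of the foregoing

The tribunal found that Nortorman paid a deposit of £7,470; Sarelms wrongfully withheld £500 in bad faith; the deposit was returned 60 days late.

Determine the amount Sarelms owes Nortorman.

Trebled: 3 × £500 = £1,500
Minimum £3,690: £1,500 is below the minimum → £3,690
Late-return penalty: 60 × £220 = £13,200
Damages plus late penalty: £3,690 + £13,200 = £16,890
Costs and fees: 20% of £16,890 = £3,378
Total recovery: £16,890 + £3,378 = £20,268

£20,268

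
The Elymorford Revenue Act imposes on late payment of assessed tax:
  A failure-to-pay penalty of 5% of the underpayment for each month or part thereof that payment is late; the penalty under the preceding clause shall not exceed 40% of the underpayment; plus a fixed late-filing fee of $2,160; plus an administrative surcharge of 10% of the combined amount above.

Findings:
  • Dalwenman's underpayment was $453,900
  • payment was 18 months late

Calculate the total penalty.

Accrued rate: 5% × 18 = 90%, capped at 40% → 40%
Failure-to-pay penalty: 40% of $453,900 = $181,560
Penalty before surcharge: $181,560 + $2,160 = $183,720
Administrative surcharge: 10% of $183,720 = $18,372
Total penalty: $183,720 + $18,372 = $202,092

$202,092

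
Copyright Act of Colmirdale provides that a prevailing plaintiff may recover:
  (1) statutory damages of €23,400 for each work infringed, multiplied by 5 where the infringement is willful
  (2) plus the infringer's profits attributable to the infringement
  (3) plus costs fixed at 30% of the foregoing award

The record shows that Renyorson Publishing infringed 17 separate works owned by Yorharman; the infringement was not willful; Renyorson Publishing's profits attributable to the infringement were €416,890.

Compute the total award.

Statutory damages: 17 × €23,400 = €397,800
Infringement not willful: no ×5 enhancement.
Combined award: €397,800 + €416,890 = €814,690
Costs: 30% of €814,690 = €244,407
Award plus costs: €814,690 + €244,407 = €1,059,097

€1,059,097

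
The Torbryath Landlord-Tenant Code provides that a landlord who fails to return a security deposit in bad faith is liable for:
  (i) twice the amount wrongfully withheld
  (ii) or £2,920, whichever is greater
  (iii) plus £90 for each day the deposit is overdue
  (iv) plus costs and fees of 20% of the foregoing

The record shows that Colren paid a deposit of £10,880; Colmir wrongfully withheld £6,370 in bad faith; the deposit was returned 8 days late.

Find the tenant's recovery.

Doubled: 2 × £6,370 = £12,740
Minimum £2,920: £12,740 meets the minimum, no increase.
Late-return penalty: 8 × £90 = £720
Damages plus late penalty: £12,740 + £720 = £13,460
Costs and fees: 20% of £13,460 = £2,692
Total recovery: £13,460 + £2,692 = £16,152

Recovery: £16,152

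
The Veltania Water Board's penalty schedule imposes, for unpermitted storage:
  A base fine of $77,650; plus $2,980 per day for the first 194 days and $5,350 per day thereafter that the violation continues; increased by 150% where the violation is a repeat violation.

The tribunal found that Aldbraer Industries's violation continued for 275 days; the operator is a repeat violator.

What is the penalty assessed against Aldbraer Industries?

Civil penalty: $2,722,800

First 194 days: 194 × $2,980 = $578,120
Remaining days: (275 − 194) × $5,350 = $433,350
Per-day component: $578,120 + $433,350 = $1,011,470
Base plus per-day: $77,650 + $1,011,470 = $1,089,120
Enhancement: 150% of $1,089,120 = $1,633,680
Enhanced fine: $1,089,120 + $1,633,680 = $2,722,800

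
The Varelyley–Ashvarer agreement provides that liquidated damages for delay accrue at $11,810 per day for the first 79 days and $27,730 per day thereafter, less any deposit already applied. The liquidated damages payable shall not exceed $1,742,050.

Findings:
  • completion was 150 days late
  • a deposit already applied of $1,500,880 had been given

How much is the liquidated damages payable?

First 79 days: 79 × $11,810 = $932,990
Remaining days: (150 − 79) × $27,730 = $1,968,830
Accrued per-day damages: $932,990 + $1,968,830 = $2,901,820
Less deposit already applied: $2,901,820 − $1,500,880 = $1,400,940
Cap at $1,742,050: $1,400,940 is within the cap, no reduction.

$1,400,940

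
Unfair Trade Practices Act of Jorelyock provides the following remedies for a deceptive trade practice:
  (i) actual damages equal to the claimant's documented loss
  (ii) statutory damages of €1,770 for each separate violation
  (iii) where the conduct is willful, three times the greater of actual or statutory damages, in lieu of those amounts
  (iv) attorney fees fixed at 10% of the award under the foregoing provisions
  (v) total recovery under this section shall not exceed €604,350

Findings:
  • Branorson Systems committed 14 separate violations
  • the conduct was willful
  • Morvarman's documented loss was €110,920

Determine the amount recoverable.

€366,036

Statutory damages: 14 × €1,770 = €24,780
Greater of actual damages (€110,920) or statutory damages (€24,780): €110,920
Trebled: 3 × €110,920 = €332,760
Attorney fees: 10% of €332,760 = €33,276
Total before cap: €332,760 + €33,276 = €366,036
Cap at €604,350: €366,036 is within the cap, no reduction.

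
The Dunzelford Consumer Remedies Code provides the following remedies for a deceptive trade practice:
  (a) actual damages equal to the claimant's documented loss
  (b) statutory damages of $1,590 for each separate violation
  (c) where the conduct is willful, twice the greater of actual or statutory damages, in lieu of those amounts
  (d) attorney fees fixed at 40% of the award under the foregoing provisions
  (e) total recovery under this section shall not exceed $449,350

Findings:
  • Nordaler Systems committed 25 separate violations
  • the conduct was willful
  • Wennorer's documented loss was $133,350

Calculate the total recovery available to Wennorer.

Total recovery: $373,380

Statutory damages: 25 × $1,590 = $39,750
Greater of actual damages ($133,350) or statutory damages ($39,750): $133,350
Doubled: 2 × $133,350 = $266,700
Attorney fees: 40% of $266,700 = $106,680
Total before cap: $266,700 + $106,680 = $373,380
Cap at $449,350: $373,380 is within the cap, no reduction.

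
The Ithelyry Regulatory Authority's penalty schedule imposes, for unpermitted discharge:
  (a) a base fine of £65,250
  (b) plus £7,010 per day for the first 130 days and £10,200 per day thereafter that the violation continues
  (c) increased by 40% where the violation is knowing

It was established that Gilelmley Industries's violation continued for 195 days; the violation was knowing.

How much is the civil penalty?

£2,295,370

First 130 days: 130 × £7,010 = £911,300
Remaining days: (195 − 130) × £10,200 = £663,000
Per-day component: £911,300 + £663,000 = £1,574,300
Base plus per-day: £65,250 + £1,574,300 = £1,639,550
Enhancement: 40% of £1,639,550 = £655,820
Enhanced fine: £1,639,550 + £655,820 = £2,295,370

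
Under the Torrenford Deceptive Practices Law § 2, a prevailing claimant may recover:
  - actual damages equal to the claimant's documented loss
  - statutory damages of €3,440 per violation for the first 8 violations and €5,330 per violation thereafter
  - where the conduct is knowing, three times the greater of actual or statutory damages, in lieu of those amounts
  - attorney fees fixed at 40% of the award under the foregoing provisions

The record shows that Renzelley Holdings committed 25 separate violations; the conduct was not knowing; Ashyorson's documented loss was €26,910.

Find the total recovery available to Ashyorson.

€203,056

First 8 violations: 8 × €3,440 = €27,520
Remaining violations: (25 − 8) × €5,330 = €90,610
Statutory damages: €27,520 + €90,610 = €118,130
Conduct not knowing: the in-lieu enhancement does not apply.
Actual plus statutory damages: €26,910 + €118,130 = €145,040
Attorney fees: 40% of €145,040 = €58,016
Total recovery: €145,040 + €58,016 = €203,056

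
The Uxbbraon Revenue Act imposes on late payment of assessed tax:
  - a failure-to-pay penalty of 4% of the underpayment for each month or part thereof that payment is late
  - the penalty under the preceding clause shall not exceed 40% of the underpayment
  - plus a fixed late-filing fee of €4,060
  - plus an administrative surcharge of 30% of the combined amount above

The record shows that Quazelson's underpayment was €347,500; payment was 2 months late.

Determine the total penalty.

€41,418

Accrued rate: 4% × 2 = 8%, capped at 40% → 8%
Failure-to-pay penalty: 8% of €347,500 = €27,800
Penalty before surcharge: €27,800 + €4,060 = €31,860
Administrative surcharge: 30% of €31,860 = €9,558
Total penalty: €31,860 + €9,558 = €41,418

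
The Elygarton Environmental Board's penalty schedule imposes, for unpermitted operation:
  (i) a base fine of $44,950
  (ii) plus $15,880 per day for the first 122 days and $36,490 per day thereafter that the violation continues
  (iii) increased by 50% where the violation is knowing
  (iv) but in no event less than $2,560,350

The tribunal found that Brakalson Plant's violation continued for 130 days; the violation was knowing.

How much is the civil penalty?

$3,411,345

First 122 days: 122 × $15,880 = $1,937,360
Remaining days: (130 − 122) × $36,490 = $291,920
Per-day component: $1,937,360 + $291,920 = $2,229,280
Base plus per-day: $44,950 + $2,229,280 = $2,274,230
Enhancement: 50% of $2,274,230 = $1,137,115
Enhanced fine: $2,274,230 + $1,137,115 = $3,411,345
Minimum $2,560,350: $3,411,345 meets the minimum, no increase.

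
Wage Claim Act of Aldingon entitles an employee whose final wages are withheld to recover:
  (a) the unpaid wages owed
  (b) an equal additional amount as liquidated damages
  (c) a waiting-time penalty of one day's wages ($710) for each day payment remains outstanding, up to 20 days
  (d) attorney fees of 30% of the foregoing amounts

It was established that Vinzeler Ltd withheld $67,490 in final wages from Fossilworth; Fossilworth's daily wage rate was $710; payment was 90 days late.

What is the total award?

Liquidated damages (equal amount): $67,490
Penalty days: min(90, 20) = 20
Waiting-time penalty: 20 × $710 = $14,200
Subtotal: $67,490 + $67,490 + $14,200 = $149,180
Attorney fees: 30% of $149,180 = $44,754
Total award: $149,180 + $44,754 = $193,934

$193,934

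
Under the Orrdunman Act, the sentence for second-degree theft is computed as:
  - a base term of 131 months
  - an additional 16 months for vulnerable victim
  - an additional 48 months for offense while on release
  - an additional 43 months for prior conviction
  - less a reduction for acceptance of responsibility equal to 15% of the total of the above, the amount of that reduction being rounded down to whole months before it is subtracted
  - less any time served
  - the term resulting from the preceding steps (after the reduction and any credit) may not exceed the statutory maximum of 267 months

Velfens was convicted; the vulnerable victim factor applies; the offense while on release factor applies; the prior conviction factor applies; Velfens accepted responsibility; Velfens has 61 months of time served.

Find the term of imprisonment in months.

Sentence: 142 months

Vulnerable victim enhancement: +16 months
Offense while on release enhancement: +48 months
Prior conviction enhancement: +43 months
Adjusted term: 131 months + 16 months + 48 months + 43 months = 238 months
Acceptance of responsibility reduction: 15% of 238 months = 35 months (rounded down)
After reduction: 238 − 35 = 203 months
Less time served: 203 months − 61 months = 142 months
Cap at 267 months: 142 months is within the cap, no reduction.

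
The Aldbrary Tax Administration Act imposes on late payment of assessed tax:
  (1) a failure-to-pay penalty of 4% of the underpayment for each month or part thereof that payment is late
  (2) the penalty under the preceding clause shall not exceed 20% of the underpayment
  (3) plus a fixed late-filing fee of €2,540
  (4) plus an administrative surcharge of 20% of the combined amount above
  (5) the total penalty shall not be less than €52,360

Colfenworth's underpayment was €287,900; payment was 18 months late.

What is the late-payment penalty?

Accrued rate: 4% × 18 = 72%, capped at 20% → 20%
Failure-to-pay penalty: 20% of €287,900 = €57,580
Penalty before surcharge: €57,580 + €2,540 = €60,120
Administrative surcharge: 20% of €60,120 = €12,024
Total penalty: €60,120 + €12,024 = €72,144
Minimum €52,360: €72,144 meets the minimum, no increase.

€72,144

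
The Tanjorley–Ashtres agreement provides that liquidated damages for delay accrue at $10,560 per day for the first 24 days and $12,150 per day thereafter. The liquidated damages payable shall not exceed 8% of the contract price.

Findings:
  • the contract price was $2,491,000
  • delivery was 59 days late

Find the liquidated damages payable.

$199,280

First 24 days: 24 × $10,560 = $253,440
Remaining days: (59 − 24) × $12,150 = $425,250
Accrued per-day damages: $253,440 + $425,250 = $678,690
Cap: 8% of $2,491,000 = $199,280
Cap at $199,280: $678,690 exceeds the cap → $199,280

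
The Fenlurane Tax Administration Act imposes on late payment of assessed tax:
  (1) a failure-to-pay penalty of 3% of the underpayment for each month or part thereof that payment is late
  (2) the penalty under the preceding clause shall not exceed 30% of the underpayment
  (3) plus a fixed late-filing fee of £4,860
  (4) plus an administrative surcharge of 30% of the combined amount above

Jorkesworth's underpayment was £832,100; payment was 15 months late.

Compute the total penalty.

Accrued rate: 3% × 15 = 45%, capped at 30% → 30%
Failure-to-pay penalty: 30% of £832,100 = £249,630
Penalty before surcharge: £249,630 + £4,860 = £254,490
Administrative surcharge: 30% of £254,490 = £76,347
Total penalty: £254,490 + £76,347 = £330,837

£330,837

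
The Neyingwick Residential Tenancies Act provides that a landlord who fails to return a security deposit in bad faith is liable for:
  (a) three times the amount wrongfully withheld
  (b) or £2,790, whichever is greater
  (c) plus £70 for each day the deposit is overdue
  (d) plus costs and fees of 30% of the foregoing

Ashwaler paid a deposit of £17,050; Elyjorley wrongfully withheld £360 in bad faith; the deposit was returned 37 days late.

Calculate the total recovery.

£6,994

Trebled: 3 × £360 = £1,080
Minimum £2,790: £1,080 is below the minimum → £2,790
Late-return penalty: 37 × £70 = £2,590
Damages plus late penalty: £2,790 + £2,590 = £5,380
Costs and fees: 30% of £5,380 = £1,614
Total recovery: £5,380 + £1,614 = £6,994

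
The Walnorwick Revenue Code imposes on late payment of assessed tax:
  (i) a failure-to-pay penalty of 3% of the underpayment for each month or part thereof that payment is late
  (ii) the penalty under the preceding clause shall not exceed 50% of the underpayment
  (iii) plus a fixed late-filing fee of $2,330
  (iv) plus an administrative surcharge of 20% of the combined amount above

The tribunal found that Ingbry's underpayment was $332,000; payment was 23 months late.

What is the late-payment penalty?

Accrued rate: 3% × 23 = 69%, capped at 50% → 50%
Failure-to-pay penalty: 50% of $332,000 = $166,000
Penalty before surcharge: $166,000 + $2,330 = $168,330
Administrative surcharge: 20% of $168,330 = $33,666
Total penalty: $168,330 + $33,666 = $201,996

$201,996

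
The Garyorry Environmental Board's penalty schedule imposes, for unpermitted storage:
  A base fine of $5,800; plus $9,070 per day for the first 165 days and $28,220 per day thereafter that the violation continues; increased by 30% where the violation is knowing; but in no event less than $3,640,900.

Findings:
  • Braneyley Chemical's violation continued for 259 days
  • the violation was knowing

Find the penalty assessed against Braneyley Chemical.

$5,401,539

First 165 days: 165 × $9,070 = $1,496,550
Remaining days: (259 − 165) × $28,220 = $2,652,680
Per-day component: $1,496,550 + $2,652,680 = $4,149,230
Base plus per-day: $5,800 + $4,149,230 = $4,155,030
Enhancement: 30% of $4,155,030 = $1,246,509
Enhanced fine: $4,155,030 + $1,246,509 = $5,401,539
Minimum $3,640,900: $5,401,539 meets the minimum, no increase.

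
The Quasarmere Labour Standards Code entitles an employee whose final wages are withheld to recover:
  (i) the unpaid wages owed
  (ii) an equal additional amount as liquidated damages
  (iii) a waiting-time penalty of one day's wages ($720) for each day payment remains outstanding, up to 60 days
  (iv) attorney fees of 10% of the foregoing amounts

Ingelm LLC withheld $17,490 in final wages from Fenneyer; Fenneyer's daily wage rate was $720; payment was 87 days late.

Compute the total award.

Liquidated damages (equal amount): $17,490
Penalty days: min(87, 60) = 60
Waiting-time penalty: 60 × $720 = $43,200
Subtotal: $17,490 + $17,490 + $43,200 = $78,180
Attorney fees: 10% of $78,180 = $7,818
Total award: $78,180 + $7,818 = $85,998

$85,998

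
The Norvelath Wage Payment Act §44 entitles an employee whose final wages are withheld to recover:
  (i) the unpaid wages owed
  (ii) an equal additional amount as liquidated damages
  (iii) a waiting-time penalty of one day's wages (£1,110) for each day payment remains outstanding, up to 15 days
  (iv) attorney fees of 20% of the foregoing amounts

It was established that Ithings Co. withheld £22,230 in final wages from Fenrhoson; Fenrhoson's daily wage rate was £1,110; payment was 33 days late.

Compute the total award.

Liquidated damages (equal amount): £22,230
Penalty days: min(33, 15) = 15
Waiting-time penalty: 15 × £1,110 = £16,650
Subtotal: £22,230 + £22,230 + £16,650 = £61,110
Attorney fees: 20% of £61,110 = £12,222
Total award: £61,110 + £12,222 = £73,332

£73,332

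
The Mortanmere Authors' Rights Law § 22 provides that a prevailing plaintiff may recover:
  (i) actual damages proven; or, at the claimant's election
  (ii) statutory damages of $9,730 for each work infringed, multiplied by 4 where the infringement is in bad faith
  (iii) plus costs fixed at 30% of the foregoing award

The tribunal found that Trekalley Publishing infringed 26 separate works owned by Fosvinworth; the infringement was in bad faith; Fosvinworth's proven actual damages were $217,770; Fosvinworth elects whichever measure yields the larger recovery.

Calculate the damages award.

Statutory damages: 26 × $9,730 = $252,980
Multiplied by 4: 4 × $252,980 = $1,011,920
Greater of actual damages ($217,770) or enhanced statutory damages ($1,011,920): $1,011,920
Costs: 30% of $1,011,920 = $303,576
Award plus costs: $1,011,920 + $303,576 = $1,315,496

$1,315,496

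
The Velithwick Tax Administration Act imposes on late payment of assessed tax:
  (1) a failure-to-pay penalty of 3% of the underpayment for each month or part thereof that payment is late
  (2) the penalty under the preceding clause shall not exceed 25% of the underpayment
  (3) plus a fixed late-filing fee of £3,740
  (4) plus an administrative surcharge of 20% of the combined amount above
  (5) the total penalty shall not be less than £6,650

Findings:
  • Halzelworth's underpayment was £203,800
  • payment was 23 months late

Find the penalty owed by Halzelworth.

Accrued rate: 3% × 23 = 69%, capped at 25% → 25%
Failure-to-pay penalty: 25% of £203,800 = £50,950
Penalty before surcharge: £50,950 + £3,740 = £54,690
Administrative surcharge: 20% of £54,690 = £10,938
Total penalty: £54,690 + £10,938 = £65,628
Minimum £6,650: £65,628 meets the minimum, no increase.

£65,628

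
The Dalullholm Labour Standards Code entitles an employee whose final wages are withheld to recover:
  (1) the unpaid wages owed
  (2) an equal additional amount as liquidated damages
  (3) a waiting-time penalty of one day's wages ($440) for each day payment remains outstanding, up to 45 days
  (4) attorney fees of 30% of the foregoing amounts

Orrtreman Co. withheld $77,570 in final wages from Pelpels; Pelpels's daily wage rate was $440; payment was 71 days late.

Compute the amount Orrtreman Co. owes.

Liquidated damages (equal amount): $77,570
Penalty days: min(71, 45) = 45
Waiting-time penalty: 45 × $440 = $19,800
Subtotal: $77,570 + $77,570 + $19,800 = $174,940
Attorney fees: 30% of $174,940 = $52,482
Total award: $174,940 + $52,482 = $227,422

$227,422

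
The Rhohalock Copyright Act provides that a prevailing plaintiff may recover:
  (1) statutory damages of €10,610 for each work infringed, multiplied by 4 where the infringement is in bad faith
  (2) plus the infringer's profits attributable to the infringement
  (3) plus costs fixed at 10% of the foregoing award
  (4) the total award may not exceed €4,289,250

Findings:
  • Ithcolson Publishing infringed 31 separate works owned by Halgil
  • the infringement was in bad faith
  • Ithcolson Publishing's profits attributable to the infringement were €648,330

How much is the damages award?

Award: €2,160,367

Statutory damages: 31 × €10,610 = €328,910
Multiplied by 4: 4 × €328,910 = €1,315,640
Combined award: €1,315,640 + €648,330 = €1,963,970
Costs: 10% of €1,963,970 = €196,397
Award plus costs: €1,963,970 + €196,397 = €2,160,367
Cap at €4,289,250: €2,160,367 is within the cap, no reduction.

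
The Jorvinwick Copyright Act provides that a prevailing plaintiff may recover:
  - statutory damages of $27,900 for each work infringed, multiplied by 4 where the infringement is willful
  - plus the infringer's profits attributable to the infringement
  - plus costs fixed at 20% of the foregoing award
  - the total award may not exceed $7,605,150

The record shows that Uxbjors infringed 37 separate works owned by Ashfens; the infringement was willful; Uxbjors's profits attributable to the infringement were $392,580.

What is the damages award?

$5,426,136

Statutory damages: 37 × $27,900 = $1,032,300
Multiplied by 4: 4 × $1,032,300 = $4,129,200
Combined award: $4,129,200 + $392,580 = $4,521,780
Costs: 20% of $4,521,780 = $904,356
Award plus costs: $4,521,780 + $904,356 = $5,426,136
Cap at $7,605,150: $5,426,136 is within the cap, no reduction.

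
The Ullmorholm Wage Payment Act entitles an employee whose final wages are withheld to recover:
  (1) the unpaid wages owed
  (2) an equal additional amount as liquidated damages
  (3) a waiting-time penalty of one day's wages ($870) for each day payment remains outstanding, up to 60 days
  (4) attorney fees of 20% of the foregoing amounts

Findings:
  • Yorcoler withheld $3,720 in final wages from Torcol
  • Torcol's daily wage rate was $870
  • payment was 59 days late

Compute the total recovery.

$70,524

Liquidated damages (equal amount): $3,720
Penalty days: min(59, 60) = 59
Waiting-time penalty: 59 × $870 = $51,330
Subtotal: $3,720 + $3,720 + $51,330 = $58,770
Attorney fees: 20% of $58,770 = $11,754
Total award: $58,770 + $11,754 = $70,524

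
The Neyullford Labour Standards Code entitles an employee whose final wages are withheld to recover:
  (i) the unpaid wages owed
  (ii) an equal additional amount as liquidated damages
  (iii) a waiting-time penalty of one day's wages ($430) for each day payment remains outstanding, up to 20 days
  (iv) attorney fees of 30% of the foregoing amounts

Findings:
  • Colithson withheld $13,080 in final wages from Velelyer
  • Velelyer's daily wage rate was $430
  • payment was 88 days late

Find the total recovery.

Liquidated damages (equal amount): $13,080
Penalty days: min(88, 20) = 20
Waiting-time penalty: 20 × $430 = $8,600
Subtotal: $13,080 + $13,080 + $8,600 = $34,760
Attorney fees: 30% of $34,760 = $10,428
Total award: $34,760 + $10,428 = $45,188

$45,188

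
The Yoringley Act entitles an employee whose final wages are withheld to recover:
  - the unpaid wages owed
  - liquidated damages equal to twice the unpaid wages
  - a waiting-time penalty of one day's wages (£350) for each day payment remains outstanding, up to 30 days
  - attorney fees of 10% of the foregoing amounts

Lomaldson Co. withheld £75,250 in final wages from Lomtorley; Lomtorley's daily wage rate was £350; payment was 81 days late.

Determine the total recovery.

£259,875

Doubled: 2 × £75,250 = £150,500
Penalty days: min(81, 30) = 30
Waiting-time penalty: 30 × £350 = £10,500
Subtotal: £75,250 + £150,500 + £10,500 = £236,250
Attorney fees: 10% of £236,250 = £23,625
Total award: £236,250 + £23,625 = £259,875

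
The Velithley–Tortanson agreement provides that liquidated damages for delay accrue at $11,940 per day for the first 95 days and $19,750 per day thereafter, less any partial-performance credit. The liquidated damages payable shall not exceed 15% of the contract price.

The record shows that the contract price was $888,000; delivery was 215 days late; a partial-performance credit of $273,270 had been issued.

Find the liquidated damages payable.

$133,200

First 95 days: 95 × $11,940 = $1,134,300
Remaining days: (215 − 95) × $19,750 = $2,370,000
Accrued per-day damages: $1,134,300 + $2,370,000 = $3,504,300
Less partial-performance credit: $3,504,300 − $273,270 = $3,231,030
Cap: 15% of $888,000 = $133,200
Cap at $133,200: $3,231,030 exceeds the cap → $133,200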